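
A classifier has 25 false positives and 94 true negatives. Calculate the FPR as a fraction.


FPR = FP / (FP + TN) = 25 / 119 = 25/119.

25/119


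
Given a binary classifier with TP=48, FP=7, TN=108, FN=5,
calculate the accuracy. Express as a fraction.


Accuracy = (TP + TN) / (TP + TN + FP + FN) = (48 + 108) / 168 = 13/14.

13/14


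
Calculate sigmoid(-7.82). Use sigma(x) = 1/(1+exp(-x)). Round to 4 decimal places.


sigma(-7.82) = 1/(1+e^(7.82)) = 1/(1+2489.905408) = 1/2490.905408 = 0.0004.

0.0004


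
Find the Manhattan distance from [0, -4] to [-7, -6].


d = sum of absolute differences: |0--7|=7 + |-4--6|=2 = 9.

9


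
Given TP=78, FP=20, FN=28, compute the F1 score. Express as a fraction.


Precision = 78/98 = 39/49. Recall = 78/106 = 39/53. F1 = 2*P*R/(P+R) = 13/17.

13/17


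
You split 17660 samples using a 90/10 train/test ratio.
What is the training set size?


Test set = 17660 * 10% = 1766. Training set = 17660 - 1766 = 15894.

15894


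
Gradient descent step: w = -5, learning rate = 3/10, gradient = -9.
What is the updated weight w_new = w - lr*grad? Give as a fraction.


w_new = -5 - 3/10 * -9 = -5 - -27/10 = -23/10.

-23/10


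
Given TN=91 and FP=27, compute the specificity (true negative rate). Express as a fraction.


Specificity = TN / (TN + FP) = 91 / 118 = 91/118.

91/118


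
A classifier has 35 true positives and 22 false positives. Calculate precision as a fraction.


Precision = TP / (TP + FP) = 35 / 57 = 35/57.

35/57


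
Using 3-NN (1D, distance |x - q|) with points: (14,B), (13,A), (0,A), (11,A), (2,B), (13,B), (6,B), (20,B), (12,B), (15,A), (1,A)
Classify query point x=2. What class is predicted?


Distances: |14-2|=12, |13-2|=11, |0-2|=2, |11-2|=9, |2-2|=0, |13-2|=11, |6-2|=4, |20-2|=18, |12-2|=10, |15-2|=13, |1-2|=1. 3 nearest: (2,B), (1,A), (0,A). Counts: {'B': 1, 'A': 2}. Majority class: A.

A


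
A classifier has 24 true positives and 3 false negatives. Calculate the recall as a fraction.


Recall = TP / (TP + FN) = 24 / 27 = 8/9.

8/9


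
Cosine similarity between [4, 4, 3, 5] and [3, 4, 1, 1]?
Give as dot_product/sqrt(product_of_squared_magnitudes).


dot = 36. |a|^2 = 66, |b|^2 = 27. cos = 36/sqrt(1782).

36/sqrt(1782)


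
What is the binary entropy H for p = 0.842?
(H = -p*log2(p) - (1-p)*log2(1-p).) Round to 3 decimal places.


H = -0.842*log2(0.842) - 0.158*log2(0.158) = 0.630.

0.630


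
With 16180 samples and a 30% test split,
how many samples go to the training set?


Test set = 16180 * 30% = 4854. Training set = 16180 - 4854 = 11326.

11326


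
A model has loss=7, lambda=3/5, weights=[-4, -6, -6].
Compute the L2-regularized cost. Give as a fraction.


L2 sq norm = sum(w^2) = 88. J = 7 + 3/5 * 88 = 299/5.

299/5


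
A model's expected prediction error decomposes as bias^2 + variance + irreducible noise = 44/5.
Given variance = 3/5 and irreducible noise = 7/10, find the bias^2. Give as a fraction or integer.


Total error = bias^2 + variance + irreducible noise. So bias^2 = 44/5 - 3/5 - 7/10 = 15/2.

15/2


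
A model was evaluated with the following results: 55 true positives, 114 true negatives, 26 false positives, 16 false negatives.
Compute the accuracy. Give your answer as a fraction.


Accuracy = (TP + TN) / (TP + TN + FP + FN) = (55 + 114) / 211 = 169/211.

169/211


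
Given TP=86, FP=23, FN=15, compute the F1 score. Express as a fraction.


Precision = 86/109 = 86/109. Recall = 86/101 = 86/101. F1 = 2*P*R/(P+R) = 86/105.

86/105


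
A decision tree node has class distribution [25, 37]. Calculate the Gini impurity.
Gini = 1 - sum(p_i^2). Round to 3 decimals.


Total = 62. Proportions: 25/62, 37/62. sum(p_i^2) = 0.5187. Gini = 1 - 0.5187 = 0.4813, which rounds to 0.481.

0.481


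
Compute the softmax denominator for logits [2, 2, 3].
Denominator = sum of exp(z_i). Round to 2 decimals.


Denom = e^2=7.3891 + e^2=7.3891 + e^3=20.0855. Sum = 34.8637, which rounds to 34.86.

34.86


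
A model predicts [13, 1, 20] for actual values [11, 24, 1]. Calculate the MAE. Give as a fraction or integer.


MAE = (1/3) * (|11-13|=2 + |24-1|=23 + |1-20|=19). Sum = 44. MAE = 44/3.

44/3


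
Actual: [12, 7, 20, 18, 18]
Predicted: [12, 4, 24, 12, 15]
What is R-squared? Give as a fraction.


Mean(y) = 15. SS_res = 70. SS_tot = 116. R^2 = 1 - 70/(116) = 23/58.

23/58


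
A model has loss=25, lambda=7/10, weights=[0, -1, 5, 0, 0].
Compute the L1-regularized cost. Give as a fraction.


L1 norm = sum(|w|) = 6. J = 25 + 7/10 * 6 = 146/5.

146/5


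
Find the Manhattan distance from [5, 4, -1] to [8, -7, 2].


d = sum of absolute differences: |5-8|=3 + |4--7|=11 + |-1-2|=3 = 17.

17


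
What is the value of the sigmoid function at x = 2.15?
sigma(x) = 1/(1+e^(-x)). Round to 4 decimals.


sigma(2.15) = 1/(1+e^(-2.15)) = 1/(1+0.116484) = 1/1.116484 = 0.8957.

0.8957


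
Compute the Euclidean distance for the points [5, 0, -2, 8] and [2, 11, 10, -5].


d = sqrt(sum of squared differences). (5-2)^2=9, (0-11)^2=121, (-2-10)^2=144, (8--5)^2=169. Sum = 443.

sqrt(443)


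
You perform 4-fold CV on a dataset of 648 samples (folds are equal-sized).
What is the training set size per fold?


Each validation fold has 648/4 = 162 samples. Training set = 648 - 162 = 486.

486


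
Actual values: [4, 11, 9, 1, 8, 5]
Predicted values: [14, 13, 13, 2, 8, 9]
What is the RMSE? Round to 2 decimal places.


MSE = 22.8333. RMSE = sqrt(22.8333) = 4.78.

4.78


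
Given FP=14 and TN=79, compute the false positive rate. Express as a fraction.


FPR = FP / (FP + TN) = 14 / 93 = 14/93.

14/93


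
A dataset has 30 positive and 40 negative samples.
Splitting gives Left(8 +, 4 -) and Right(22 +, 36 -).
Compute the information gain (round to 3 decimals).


H(parent) = 0.9852. H(left) = 0.9183, H(right) = 0.9576. Weighted = (12/70)*0.9183 + (58/70)*0.9576 = 0.9509. IG = 0.9852 - 0.9509 = 0.0343, which rounds to 0.034.

0.034


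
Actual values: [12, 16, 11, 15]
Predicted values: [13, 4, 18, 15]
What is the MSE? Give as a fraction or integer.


MSE = (1/4) * ((12-13)^2=1 + (16-4)^2=144 + (11-18)^2=49 + (15-15)^2=0). Sum = 194. MSE = 97/2.

97/2


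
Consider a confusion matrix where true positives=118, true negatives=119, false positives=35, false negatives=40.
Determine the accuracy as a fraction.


Accuracy = (TP + TN) / (TP + TN + FP + FN) = (118 + 119) / 312 = 79/104.

79/104


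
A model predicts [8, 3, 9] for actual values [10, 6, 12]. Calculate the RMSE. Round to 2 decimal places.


MSE = 7.3333. RMSE = sqrt(7.3333) = 2.71.

2.71


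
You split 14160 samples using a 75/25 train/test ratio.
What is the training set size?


Test set = 14160 * 25% = 3540. Training set = 14160 - 3540 = 10620.

10620


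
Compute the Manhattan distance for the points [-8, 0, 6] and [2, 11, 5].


d = sum of absolute differences: |-8-2|=10 + |0-11|=11 + |6-5|=1 = 22.

22


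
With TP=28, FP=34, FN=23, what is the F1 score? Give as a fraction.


Precision = 28/62 = 14/31. Recall = 28/51 = 28/51. F1 = 2*P*R/(P+R) = 56/113.

56/113


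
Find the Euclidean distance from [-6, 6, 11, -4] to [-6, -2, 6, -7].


d = sqrt(sum of squared differences). (-6--6)^2=0, (6--2)^2=64, (11-6)^2=25, (-4--7)^2=9. Sum = 98.

sqrt(98)


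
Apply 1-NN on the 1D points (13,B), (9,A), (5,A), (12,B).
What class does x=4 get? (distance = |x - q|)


Distances: |13-4|=9, |9-4|=5, |5-4|=1, |12-4|=8. 1 nearest: (5,A). Counts: {'A': 1}. Majority class: A.

A


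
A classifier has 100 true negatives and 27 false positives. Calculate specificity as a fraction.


Specificity = TN / (TN + FP) = 100 / 127 = 100/127.

100/127


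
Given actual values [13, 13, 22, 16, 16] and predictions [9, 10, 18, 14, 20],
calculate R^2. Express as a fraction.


Mean(y) = 16. SS_res = 61. SS_tot = 54. R^2 = 1 - 61/(54) = -7/54.

-7/54


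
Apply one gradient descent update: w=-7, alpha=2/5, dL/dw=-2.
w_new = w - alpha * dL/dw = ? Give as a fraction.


w_new = -7 - 2/5 * -2 = -7 - -4/5 = -31/5.

-31/5


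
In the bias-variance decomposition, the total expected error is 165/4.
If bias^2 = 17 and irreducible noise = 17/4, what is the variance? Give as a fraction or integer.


Total error = bias^2 + variance + irreducible noise. So variance = 165/4 - 17 - 17/4 = 20.

20


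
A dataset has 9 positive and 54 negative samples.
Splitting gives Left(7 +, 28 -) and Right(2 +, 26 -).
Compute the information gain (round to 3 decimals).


H(parent) = 0.5917. H(left) = 0.7219, H(right) = 0.3712. Weighted = (35/63)*0.7219 + (28/63)*0.3712 = 0.5660. IG = 0.5917 - 0.5660 = 0.0257, which rounds to 0.026.

0.026


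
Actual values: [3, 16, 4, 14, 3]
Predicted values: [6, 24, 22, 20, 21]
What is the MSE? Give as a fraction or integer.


MSE = (1/5) * ((3-6)^2=9 + (16-24)^2=64 + (4-22)^2=324 + (14-20)^2=36 + (3-21)^2=324). Sum = 757. MSE = 757/5.

757/5


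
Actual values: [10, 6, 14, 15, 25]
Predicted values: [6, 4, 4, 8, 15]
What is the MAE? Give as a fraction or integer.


MAE = (1/5) * (|10-6|=4 + |6-4|=2 + |14-4|=10 + |15-8|=7 + |25-15|=10). Sum = 33. MAE = 33/5.

33/5


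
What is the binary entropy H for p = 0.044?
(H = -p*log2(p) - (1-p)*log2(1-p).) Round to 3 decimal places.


H = -0.044*log2(0.044) - 0.956*log2(0.956) = 0.260.

0.260


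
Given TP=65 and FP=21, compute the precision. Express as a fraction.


Precision = TP / (TP + FP) = 65 / 86 = 65/86.

65/86


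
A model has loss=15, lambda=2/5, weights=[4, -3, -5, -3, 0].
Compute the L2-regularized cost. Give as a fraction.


L2 sq norm = sum(w^2) = 59. J = 15 + 2/5 * 59 = 193/5.

193/5


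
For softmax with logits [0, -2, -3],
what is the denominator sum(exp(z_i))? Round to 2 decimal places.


Denom = e^0=1.0000 + e^-2=0.1353 + e^-3=0.0498. Sum = 1.1851, which rounds to 1.19.

1.19


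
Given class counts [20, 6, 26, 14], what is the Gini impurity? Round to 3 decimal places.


Total = 66. Proportions: 20/66, 6/66, 26/66, 14/66. sum(p_i^2) = 0.3003. Gini = 1 - 0.3003 = 0.6997, which rounds to 0.700.

0.700


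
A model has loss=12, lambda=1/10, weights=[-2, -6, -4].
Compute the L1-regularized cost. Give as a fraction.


L1 norm = sum(|w|) = 12. J = 12 + 1/10 * 12 = 66/5.

66/5


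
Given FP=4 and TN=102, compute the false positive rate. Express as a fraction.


FPR = FP / (FP + TN) = 4 / 106 = 2/53.

2/53


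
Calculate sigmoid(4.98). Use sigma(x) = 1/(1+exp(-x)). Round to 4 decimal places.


sigma(4.98) = 1/(1+e^(-4.98)) = 1/(1+0.006874) = 1/1.006874 = 0.9932.

0.9932


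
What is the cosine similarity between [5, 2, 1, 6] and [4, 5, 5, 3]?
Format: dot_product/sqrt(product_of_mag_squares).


dot = 53. |a|^2 = 66, |b|^2 = 75. cos = 53/sqrt(4950).

53/sqrt(4950)


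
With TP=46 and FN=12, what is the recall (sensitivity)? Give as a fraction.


Recall = TP / (TP + FN) = 46 / 58 = 23/29.

23/29


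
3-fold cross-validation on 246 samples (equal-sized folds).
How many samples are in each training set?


Each validation fold has 246/3 = 82 samples. Training set = 246 - 82 = 164.

164


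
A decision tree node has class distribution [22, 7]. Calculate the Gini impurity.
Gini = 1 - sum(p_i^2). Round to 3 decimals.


Total = 29. Proportions: 22/29, 7/29. sum(p_i^2) = 0.6338. Gini = 1 - 0.6338 = 0.3662, which rounds to 0.366.

0.366


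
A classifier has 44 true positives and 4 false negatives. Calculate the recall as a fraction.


Recall = TP / (TP + FN) = 44 / 48 = 11/12.

11/12


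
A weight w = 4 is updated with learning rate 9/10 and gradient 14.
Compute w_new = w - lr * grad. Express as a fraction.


w_new = 4 - 9/10 * 14 = 4 - 63/5 = -43/5.

-43/5


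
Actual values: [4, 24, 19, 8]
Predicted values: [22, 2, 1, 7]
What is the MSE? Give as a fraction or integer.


MSE = (1/4) * ((4-22)^2=324 + (24-2)^2=484 + (19-1)^2=324 + (8-7)^2=1). Sum = 1133. MSE = 1133/4.

1133/4


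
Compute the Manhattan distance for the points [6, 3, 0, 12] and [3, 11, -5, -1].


d = sum of absolute differences: |6-3|=3 + |3-11|=8 + |0--5|=5 + |12--1|=13 = 29.

29


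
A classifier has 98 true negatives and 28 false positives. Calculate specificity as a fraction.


Specificity = TN / (TN + FP) = 98 / 126 = 7/9.

7/9


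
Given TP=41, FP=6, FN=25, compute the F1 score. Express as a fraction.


Precision = 41/47 = 41/47. Recall = 41/66 = 41/66. F1 = 2*P*R/(P+R) = 82/113.

82/113


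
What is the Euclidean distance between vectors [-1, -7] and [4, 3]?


d = sqrt(sum of squared differences). (-1-4)^2=25, (-7-3)^2=100. Sum = 125.

sqrt(125)


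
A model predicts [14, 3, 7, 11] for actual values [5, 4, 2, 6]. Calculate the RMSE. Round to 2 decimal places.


MSE = 33.0000. RMSE = sqrt(33.0000) = 5.74.

5.74


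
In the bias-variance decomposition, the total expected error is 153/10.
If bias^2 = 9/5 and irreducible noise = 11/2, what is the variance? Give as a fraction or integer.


Total error = bias^2 + variance + irreducible noise. So variance = 153/10 - 9/5 - 11/2 = 8.

8


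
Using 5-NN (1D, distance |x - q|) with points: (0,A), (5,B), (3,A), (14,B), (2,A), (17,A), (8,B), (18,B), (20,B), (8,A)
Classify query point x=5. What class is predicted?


Distances: |0-5|=5, |5-5|=0, |3-5|=2, |14-5|=9, |2-5|=3, |17-5|=12, |8-5|=3, |18-5|=13, |20-5|=15, |8-5|=3. 5 nearest: (5,B), (3,A), (2,A), (8,A), (8,B). Counts: {'B': 2, 'A': 3}. Majority class: A.

A


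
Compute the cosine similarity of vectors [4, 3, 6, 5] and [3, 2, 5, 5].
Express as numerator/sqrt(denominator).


dot = 73. |a|^2 = 86, |b|^2 = 63. cos = 73/sqrt(5418).

73/sqrt(5418)


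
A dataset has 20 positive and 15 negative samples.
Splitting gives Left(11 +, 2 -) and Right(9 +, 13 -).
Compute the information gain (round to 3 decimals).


H(parent) = 0.9852. H(left) = 0.6194, H(right) = 0.9760. Weighted = (13/35)*0.6194 + (22/35)*0.9760 = 0.8435. IG = 0.9852 - 0.8435 = 0.1417, which rounds to 0.142.

0.142


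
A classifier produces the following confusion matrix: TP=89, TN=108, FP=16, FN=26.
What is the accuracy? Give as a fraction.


Accuracy = (TP + TN) / (TP + TN + FP + FN) = (89 + 108) / 239 = 197/239.

197/239


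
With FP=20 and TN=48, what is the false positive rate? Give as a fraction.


FPR = FP / (FP + TN) = 20 / 68 = 5/17.

5/17


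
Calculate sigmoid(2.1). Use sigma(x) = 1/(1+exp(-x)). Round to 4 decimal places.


sigma(2.1) = 1/(1+e^(-2.1)) = 1/(1+0.122456) = 1/1.122456 = 0.8909.

0.8909


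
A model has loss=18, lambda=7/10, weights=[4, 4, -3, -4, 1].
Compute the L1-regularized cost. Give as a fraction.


L1 norm = sum(|w|) = 16. J = 18 + 7/10 * 16 = 146/5.

146/5


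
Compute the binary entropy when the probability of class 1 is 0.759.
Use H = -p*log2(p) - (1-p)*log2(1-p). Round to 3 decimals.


H = -0.759*log2(0.759) - 0.241*log2(0.241) = 0.797.

0.797


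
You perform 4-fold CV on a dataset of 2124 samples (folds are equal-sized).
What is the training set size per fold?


Each validation fold has 2124/4 = 531 samples. Training set = 2124 - 531 = 1593.

1593


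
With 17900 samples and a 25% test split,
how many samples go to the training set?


Test set = 17900 * 25% = 4475. Training set = 17900 - 4475 = 13425.

13425


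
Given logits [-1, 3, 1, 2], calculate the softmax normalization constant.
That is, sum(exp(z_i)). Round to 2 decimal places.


Denom = e^-1=0.3679 + e^3=20.0855 + e^1=2.7183 + e^2=7.3891. Sum = 30.5608, which rounds to 30.56.

30.56


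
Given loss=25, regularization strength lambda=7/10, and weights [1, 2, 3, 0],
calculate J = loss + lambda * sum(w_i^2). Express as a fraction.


L2 sq norm = sum(w^2) = 14. J = 25 + 7/10 * 14 = 174/5.

174/5


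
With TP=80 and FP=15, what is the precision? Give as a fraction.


Precision = TP / (TP + FP) = 80 / 95 = 16/19.

16/19


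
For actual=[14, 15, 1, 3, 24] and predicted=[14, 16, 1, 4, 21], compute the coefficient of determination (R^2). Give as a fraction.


Mean(y) = 57/5. SS_res = 11. SS_tot = 1786/5. R^2 = 1 - 11/(1786/5) = 1731/1786.

1731/1786


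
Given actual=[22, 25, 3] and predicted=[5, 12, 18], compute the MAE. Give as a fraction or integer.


MAE = (1/3) * (|22-5|=17 + |25-12|=13 + |3-18|=15). Sum = 45. MAE = 15.

15


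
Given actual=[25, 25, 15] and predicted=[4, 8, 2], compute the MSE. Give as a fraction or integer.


MSE = (1/3) * ((25-4)^2=441 + (25-8)^2=289 + (15-2)^2=169). Sum = 899. MSE = 899/3.

899/3


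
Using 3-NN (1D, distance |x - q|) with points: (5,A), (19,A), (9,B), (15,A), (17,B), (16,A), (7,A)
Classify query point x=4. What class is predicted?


Distances: |5-4|=1, |19-4|=15, |9-4|=5, |15-4|=11, |17-4|=13, |16-4|=12, |7-4|=3. 3 nearest: (5,A), (7,A), (9,B). Counts: {'A': 2, 'B': 1}. Majority class: A.

A


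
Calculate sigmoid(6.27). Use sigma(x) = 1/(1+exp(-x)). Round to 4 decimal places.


sigma(6.27) = 1/(1+e^(-6.27)) = 1/(1+0.001892) = 1/1.001892 = 0.9981.

0.9981


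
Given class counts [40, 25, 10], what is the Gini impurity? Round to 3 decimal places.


Total = 75. Proportions: 40/75, 25/75, 10/75. sum(p_i^2) = 0.4133. Gini = 1 - 0.4133 = 0.5867, which rounds to 0.587.

0.587


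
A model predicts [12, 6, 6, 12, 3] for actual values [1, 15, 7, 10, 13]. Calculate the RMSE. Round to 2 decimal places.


MSE = 61.4000. RMSE = sqrt(61.4000) = 7.84.

7.84


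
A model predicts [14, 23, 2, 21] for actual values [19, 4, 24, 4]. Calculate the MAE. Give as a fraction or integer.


MAE = (1/4) * (|19-14|=5 + |4-23|=19 + |24-2|=22 + |4-21|=17). Sum = 63. MAE = 63/4.

63/4


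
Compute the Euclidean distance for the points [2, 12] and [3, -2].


d = sqrt(sum of squared differences). (2-3)^2=1, (12--2)^2=196. Sum = 197.

sqrt(197)


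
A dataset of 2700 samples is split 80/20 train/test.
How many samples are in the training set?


Test set = 2700 * 20% = 540. Training set = 2700 - 540 = 2160.

2160


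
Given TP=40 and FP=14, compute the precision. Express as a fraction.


Precision = TP / (TP + FP) = 40 / 54 = 20/27.

20/27


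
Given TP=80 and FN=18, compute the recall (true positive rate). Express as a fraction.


Recall = TP / (TP + FN) = 80 / 98 = 40/49.

40/49


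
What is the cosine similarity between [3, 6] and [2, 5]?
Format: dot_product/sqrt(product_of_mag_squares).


dot = 36. |a|^2 = 45, |b|^2 = 29. cos = 36/sqrt(1305).

36/sqrt(1305)


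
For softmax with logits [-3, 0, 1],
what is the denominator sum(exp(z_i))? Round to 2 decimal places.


Denom = e^-3=0.0498 + e^0=1.0000 + e^1=2.7183. Sum = 3.7681, which rounds to 3.77.

3.77


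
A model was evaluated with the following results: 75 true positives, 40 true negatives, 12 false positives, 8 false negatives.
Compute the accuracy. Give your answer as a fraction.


Accuracy = (TP + TN) / (TP + TN + FP + FN) = (75 + 40) / 135 = 23/27.

23/27


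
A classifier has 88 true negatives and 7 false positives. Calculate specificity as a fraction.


Specificity = TN / (TN + FP) = 88 / 95 = 88/95.

88/95


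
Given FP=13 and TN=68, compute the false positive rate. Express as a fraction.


FPR = FP / (FP + TN) = 13 / 81 = 13/81.

13/81


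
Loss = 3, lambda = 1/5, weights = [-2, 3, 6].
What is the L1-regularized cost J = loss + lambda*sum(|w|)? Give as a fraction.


L1 norm = sum(|w|) = 11. J = 3 + 1/5 * 11 = 26/5.

26/5


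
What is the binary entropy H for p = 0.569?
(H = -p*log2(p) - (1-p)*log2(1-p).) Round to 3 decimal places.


H = -0.569*log2(0.569) - 0.431*log2(0.431) = 0.986.

0.986


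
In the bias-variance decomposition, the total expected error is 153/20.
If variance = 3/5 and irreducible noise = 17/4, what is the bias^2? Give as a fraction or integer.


Total error = bias^2 + variance + irreducible noise. So bias^2 = 153/20 - 3/5 - 17/4 = 14/5.

14/5


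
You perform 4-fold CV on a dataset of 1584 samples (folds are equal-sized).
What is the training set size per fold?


Each validation fold has 1584/4 = 396 samples. Training set = 1584 - 396 = 1188.

1188


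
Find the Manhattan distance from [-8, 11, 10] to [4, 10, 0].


d = sum of absolute differences: |-8-4|=12 + |11-10|=1 + |10-0|=10 = 23.

23


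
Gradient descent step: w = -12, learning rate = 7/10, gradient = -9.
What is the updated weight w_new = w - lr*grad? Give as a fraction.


w_new = -12 - 7/10 * -9 = -12 - -63/10 = -57/10.

-57/10


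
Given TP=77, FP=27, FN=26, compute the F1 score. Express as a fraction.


Precision = 77/104 = 77/104. Recall = 77/103 = 77/103. F1 = 2*P*R/(P+R) = 154/207.

154/207


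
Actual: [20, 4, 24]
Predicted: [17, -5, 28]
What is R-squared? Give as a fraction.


Mean(y) = 16. SS_res = 106. SS_tot = 224. R^2 = 1 - 106/(224) = 59/112.

59/112


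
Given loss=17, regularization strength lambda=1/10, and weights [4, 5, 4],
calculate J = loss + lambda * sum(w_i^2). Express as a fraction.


L2 sq norm = sum(w^2) = 57. J = 17 + 1/10 * 57 = 227/10.

227/10


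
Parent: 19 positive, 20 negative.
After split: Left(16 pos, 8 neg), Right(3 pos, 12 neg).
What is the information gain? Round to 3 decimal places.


H(parent) = 0.9995. H(left) = 0.9183, H(right) = 0.7219. Weighted = (24/39)*0.9183 + (15/39)*0.7219 = 0.8428. IG = 0.9995 - 0.8428 = 0.1567, which rounds to 0.157.

0.157


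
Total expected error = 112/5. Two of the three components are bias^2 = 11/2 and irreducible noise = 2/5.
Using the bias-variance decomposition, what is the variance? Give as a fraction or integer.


Total error = bias^2 + variance + irreducible noise. So variance = 112/5 - 11/2 - 2/5 = 33/2.

33/2


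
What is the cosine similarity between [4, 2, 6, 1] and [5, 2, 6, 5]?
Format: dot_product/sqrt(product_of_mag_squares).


dot = 65. |a|^2 = 57, |b|^2 = 90. cos = 65/sqrt(5130).

65/sqrt(5130)


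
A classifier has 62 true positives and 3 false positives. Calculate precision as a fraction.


Precision = TP / (TP + FP) = 62 / 65 = 62/65.

62/65


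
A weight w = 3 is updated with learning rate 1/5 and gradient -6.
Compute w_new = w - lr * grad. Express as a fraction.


w_new = 3 - 1/5 * -6 = 3 - -6/5 = 21/5.

21/5


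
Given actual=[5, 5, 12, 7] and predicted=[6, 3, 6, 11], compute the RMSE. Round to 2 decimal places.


MSE = 14.2500. RMSE = sqrt(14.2500) = 3.77.

3.77


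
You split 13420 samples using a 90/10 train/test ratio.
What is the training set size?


Test set = 13420 * 10% = 1342. Training set = 13420 - 1342 = 12078.

12078


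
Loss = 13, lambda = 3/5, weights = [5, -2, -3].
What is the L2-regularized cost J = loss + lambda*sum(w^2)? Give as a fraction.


L2 sq norm = sum(w^2) = 38. J = 13 + 3/5 * 38 = 179/5.

179/5


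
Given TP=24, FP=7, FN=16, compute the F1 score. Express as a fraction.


Precision = 24/31 = 24/31. Recall = 24/40 = 3/5. F1 = 2*P*R/(P+R) = 48/71.

48/71


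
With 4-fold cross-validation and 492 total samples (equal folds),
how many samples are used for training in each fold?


Each validation fold has 492/4 = 123 samples. Training set = 492 - 123 = 369.

369


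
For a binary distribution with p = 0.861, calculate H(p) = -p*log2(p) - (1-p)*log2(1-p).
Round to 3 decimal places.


H = -0.861*log2(0.861) - 0.139*log2(0.139) = 0.582.

0.582


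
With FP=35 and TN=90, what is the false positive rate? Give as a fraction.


FPR = FP / (FP + TN) = 35 / 125 = 7/25.

7/25


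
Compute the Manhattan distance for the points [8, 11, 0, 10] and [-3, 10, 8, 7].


d = sum of absolute differences: |8--3|=11 + |11-10|=1 + |0-8|=8 + |10-7|=3 = 23.

23


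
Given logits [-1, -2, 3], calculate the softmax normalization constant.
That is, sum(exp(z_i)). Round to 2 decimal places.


Denom = e^-1=0.3679 + e^-2=0.1353 + e^3=20.0855. Sum = 20.5887, which rounds to 20.59.

20.59


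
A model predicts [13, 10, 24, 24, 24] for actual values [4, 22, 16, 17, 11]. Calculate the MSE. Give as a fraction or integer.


MSE = (1/5) * ((4-13)^2=81 + (22-10)^2=144 + (16-24)^2=64 + (17-24)^2=49 + (11-24)^2=169). Sum = 507. MSE = 507/5.

507/5


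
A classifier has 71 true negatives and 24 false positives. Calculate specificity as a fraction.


Specificity = TN / (TN + FP) = 71 / 95 = 71/95.

71/95


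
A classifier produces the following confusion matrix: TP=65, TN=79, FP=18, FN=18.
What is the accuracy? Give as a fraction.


Accuracy = (TP + TN) / (TP + TN + FP + FN) = (65 + 79) / 180 = 4/5.

4/5


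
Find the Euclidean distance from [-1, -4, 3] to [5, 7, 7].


d = sqrt(sum of squared differences). (-1-5)^2=36, (-4-7)^2=121, (3-7)^2=16. Sum = 173.

sqrt(173)


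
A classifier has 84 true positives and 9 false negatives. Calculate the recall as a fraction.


Recall = TP / (TP + FN) = 84 / 93 = 28/31.

28/31


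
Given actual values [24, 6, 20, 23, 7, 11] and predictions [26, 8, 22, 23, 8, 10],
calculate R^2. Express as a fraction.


Mean(y) = 91/6. SS_res = 14. SS_tot = 1985/6. R^2 = 1 - 14/(1985/6) = 1901/1985.

1901/1985


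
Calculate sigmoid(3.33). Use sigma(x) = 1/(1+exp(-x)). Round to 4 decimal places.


sigma(3.33) = 1/(1+e^(-3.33)) = 1/(1+0.035793) = 1/1.035793 = 0.9654.

0.9654


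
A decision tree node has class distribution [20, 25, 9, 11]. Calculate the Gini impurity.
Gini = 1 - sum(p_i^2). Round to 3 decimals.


Total = 65. Proportions: 20/65, 25/65, 9/65, 11/65. sum(p_i^2) = 0.2904. Gini = 1 - 0.2904 = 0.7096, which rounds to 0.710.

0.710


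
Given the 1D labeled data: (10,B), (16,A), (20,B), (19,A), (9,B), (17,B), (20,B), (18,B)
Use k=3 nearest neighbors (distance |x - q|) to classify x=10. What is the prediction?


Distances: |10-10|=0, |16-10|=6, |20-10|=10, |19-10|=9, |9-10|=1, |17-10|=7, |20-10|=10, |18-10|=8. 3 nearest: (10,B), (9,B), (16,A). Counts: {'B': 2, 'A': 1}. Majority class: B.

B


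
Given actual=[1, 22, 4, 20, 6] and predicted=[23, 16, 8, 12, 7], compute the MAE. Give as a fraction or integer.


MAE = (1/5) * (|1-23|=22 + |22-16|=6 + |4-8|=4 + |20-12|=8 + |6-7|=1). Sum = 41. MAE = 41/5.

41/5


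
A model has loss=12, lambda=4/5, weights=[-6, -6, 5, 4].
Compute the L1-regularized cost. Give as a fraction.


L1 norm = sum(|w|) = 21. J = 12 + 4/5 * 21 = 144/5.

144/5


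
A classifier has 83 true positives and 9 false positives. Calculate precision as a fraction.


Precision = TP / (TP + FP) = 83 / 92 = 83/92.

83/92


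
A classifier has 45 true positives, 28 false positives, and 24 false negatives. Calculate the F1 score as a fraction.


Precision = 45/73 = 45/73. Recall = 45/69 = 15/23. F1 = 2*P*R/(P+R) = 45/71.

45/71


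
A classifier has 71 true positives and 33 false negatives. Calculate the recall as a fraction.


Recall = TP / (TP + FN) = 71 / 104 = 71/104.

71/104


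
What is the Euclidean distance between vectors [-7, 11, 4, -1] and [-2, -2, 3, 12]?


d = sqrt(sum of squared differences). (-7--2)^2=25, (11--2)^2=169, (4-3)^2=1, (-1-12)^2=169. Sum = 364.

sqrt(364)


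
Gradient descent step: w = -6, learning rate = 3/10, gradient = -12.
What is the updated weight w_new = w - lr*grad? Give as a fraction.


w_new = -6 - 3/10 * -12 = -6 - -18/5 = -12/5.

-12/5


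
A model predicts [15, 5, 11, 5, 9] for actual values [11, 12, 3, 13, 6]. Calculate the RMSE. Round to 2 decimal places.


MSE = 40.4000. RMSE = sqrt(40.4000) = 6.36.

6.36


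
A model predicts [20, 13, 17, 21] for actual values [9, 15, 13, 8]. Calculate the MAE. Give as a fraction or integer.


MAE = (1/4) * (|9-20|=11 + |15-13|=2 + |13-17|=4 + |8-21|=13). Sum = 30. MAE = 15/2.

15/2


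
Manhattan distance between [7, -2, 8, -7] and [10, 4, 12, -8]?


d = sum of absolute differences: |7-10|=3 + |-2-4|=6 + |8-12|=4 + |-7--8|=1 = 14.

14


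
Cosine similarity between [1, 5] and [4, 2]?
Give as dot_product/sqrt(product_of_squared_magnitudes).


dot = 14. |a|^2 = 26, |b|^2 = 20. cos = 14/sqrt(520).

14/sqrt(520)


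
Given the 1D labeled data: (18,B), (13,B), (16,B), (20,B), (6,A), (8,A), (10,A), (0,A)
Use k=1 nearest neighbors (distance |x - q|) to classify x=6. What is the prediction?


Distances: |18-6|=12, |13-6|=7, |16-6|=10, |20-6|=14, |6-6|=0, |8-6|=2, |10-6|=4, |0-6|=6. 1 nearest: (6,A). Counts: {'A': 1}. Majority class: A.

A


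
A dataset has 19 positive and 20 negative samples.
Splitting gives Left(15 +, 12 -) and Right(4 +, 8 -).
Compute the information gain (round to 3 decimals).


H(parent) = 0.9995. H(left) = 0.9911, H(right) = 0.9183. Weighted = (27/39)*0.9911 + (12/39)*0.9183 = 0.9687. IG = 0.9995 - 0.9687 = 0.0308, which rounds to 0.031.

0.031


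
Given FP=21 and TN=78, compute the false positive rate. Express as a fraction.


FPR = FP / (FP + TN) = 21 / 99 = 7/33.

7/33


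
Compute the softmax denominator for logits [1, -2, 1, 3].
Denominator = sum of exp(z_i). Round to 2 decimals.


Denom = e^1=2.7183 + e^-2=0.1353 + e^1=2.7183 + e^3=20.0855. Sum = 25.6574, which rounds to 25.66.

25.66


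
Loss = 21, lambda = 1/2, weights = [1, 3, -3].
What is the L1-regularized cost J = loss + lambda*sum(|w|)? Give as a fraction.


L1 norm = sum(|w|) = 7. J = 21 + 1/2 * 7 = 49/2.

49/2


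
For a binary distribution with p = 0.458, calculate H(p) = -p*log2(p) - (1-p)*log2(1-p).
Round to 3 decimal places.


H = -0.458*log2(0.458) - 0.542*log2(0.542) = 0.995.

0.995


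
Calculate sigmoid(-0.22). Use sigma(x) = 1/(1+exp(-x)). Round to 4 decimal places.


sigma(-0.22) = 1/(1+e^(0.22)) = 1/(1+1.246077) = 1/2.246077 = 0.4452.

0.4452


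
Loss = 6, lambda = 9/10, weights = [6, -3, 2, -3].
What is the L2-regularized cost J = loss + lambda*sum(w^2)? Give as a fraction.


L2 sq norm = sum(w^2) = 58. J = 6 + 9/10 * 58 = 291/5.

291/5


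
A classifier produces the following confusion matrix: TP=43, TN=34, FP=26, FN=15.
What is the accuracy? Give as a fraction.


Accuracy = (TP + TN) / (TP + TN + FP + FN) = (43 + 34) / 118 = 77/118.

77/118


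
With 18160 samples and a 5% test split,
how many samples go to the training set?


Test set = 18160 * 5% = 908. Training set = 18160 - 908 = 17252.

17252


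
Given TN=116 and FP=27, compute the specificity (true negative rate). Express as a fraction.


Specificity = TN / (TN + FP) = 116 / 143 = 116/143.

116/143


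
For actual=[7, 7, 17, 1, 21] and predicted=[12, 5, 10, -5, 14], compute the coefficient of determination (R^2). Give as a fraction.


Mean(y) = 53/5. SS_res = 163. SS_tot = 1336/5. R^2 = 1 - 163/(1336/5) = 521/1336.

521/1336


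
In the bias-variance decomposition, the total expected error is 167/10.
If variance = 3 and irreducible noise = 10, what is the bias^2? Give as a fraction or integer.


Total error = bias^2 + variance + irreducible noise. So bias^2 = 167/10 - 3 - 10 = 37/10.

37/10


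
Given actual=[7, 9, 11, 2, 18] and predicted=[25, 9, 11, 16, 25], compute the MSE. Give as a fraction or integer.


MSE = (1/5) * ((7-25)^2=324 + (9-9)^2=0 + (11-11)^2=0 + (2-16)^2=196 + (18-25)^2=49). Sum = 569. MSE = 569/5.

569/5


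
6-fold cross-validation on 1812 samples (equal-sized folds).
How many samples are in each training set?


Each validation fold has 1812/6 = 302 samples. Training set = 1812 - 302 = 1510.

1510


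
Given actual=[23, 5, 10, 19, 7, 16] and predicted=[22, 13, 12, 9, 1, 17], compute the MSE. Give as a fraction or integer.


MSE = (1/6) * ((23-22)^2=1 + (5-13)^2=64 + (10-12)^2=4 + (19-9)^2=100 + (7-1)^2=36 + (16-17)^2=1). Sum = 206. MSE = 103/3.

103/3


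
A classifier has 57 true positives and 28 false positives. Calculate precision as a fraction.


Precision = TP / (TP + FP) = 57 / 85 = 57/85.

57/85


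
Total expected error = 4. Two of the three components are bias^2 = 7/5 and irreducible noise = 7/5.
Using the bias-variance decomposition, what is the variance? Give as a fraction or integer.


Total error = bias^2 + variance + irreducible noise. So variance = 4 - 7/5 - 7/5 = 6/5.

6/5


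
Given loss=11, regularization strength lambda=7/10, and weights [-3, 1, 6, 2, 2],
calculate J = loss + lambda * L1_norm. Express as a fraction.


L1 norm = sum(|w|) = 14. J = 11 + 7/10 * 14 = 104/5.

104/5


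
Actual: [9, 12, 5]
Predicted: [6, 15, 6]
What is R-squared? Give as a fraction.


Mean(y) = 26/3. SS_res = 19. SS_tot = 74/3. R^2 = 1 - 19/(74/3) = 17/74.

17/74


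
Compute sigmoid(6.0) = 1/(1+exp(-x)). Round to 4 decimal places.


sigma(6.0) = 1/(1+e^(-6.0)) = 1/(1+0.002479) = 1/1.002479 = 0.9975.

0.9975


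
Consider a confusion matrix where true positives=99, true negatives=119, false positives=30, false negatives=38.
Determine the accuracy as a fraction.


Accuracy = (TP + TN) / (TP + TN + FP + FN) = (99 + 119) / 286 = 109/143.

109/143


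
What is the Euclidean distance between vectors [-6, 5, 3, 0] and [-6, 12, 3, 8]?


d = sqrt(sum of squared differences). (-6--6)^2=0, (5-12)^2=49, (3-3)^2=0, (0-8)^2=64. Sum = 113.

sqrt(113)


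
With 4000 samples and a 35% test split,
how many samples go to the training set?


Test set = 4000 * 35% = 1400. Training set = 4000 - 1400 = 2600.

2600


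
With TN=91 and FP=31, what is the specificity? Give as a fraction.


Specificity = TN / (TN + FP) = 91 / 122 = 91/122.

91/122


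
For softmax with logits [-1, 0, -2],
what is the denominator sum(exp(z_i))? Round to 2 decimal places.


Denom = e^-1=0.3679 + e^0=1.0000 + e^-2=0.1353. Sum = 1.5032, which rounds to 1.50.

1.50


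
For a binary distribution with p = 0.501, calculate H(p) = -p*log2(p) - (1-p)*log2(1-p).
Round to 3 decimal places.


H = -0.501*log2(0.501) - 0.499*log2(0.499) = 1.000.

1.000


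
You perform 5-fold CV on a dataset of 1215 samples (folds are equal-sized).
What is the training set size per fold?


Each validation fold has 1215/5 = 243 samples. Training set = 1215 - 243 = 972.

972


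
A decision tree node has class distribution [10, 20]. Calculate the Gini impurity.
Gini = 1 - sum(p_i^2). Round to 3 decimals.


Total = 30. Proportions: 10/30, 20/30. sum(p_i^2) = 0.5556. Gini = 1 - 0.5556 = 0.4444, which rounds to 0.444.

0.444


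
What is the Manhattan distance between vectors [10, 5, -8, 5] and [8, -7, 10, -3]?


d = sum of absolute differences: |10-8|=2 + |5--7|=12 + |-8-10|=18 + |5--3|=8 = 40.

40


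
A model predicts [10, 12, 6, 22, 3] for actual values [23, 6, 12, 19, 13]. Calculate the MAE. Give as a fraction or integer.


MAE = (1/5) * (|23-10|=13 + |6-12|=6 + |12-6|=6 + |19-22|=3 + |13-3|=10). Sum = 38. MAE = 38/5.

38/5


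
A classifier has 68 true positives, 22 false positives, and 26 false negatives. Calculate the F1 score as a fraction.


Precision = 68/90 = 34/45. Recall = 68/94 = 34/47. F1 = 2*P*R/(P+R) = 17/23.

17/23


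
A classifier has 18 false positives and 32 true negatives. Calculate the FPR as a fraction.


FPR = FP / (FP + TN) = 18 / 50 = 9/25.

9/25


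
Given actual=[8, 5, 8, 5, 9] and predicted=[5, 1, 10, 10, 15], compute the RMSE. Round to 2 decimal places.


MSE = 18.0000. RMSE = sqrt(18.0000) = 4.24.

4.24


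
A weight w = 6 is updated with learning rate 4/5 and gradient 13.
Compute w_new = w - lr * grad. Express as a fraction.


w_new = 6 - 4/5 * 13 = 6 - 52/5 = -22/5.

-22/5


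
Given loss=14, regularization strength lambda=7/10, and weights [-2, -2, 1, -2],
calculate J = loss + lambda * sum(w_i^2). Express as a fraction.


L2 sq norm = sum(w^2) = 13. J = 14 + 7/10 * 13 = 231/10.

231/10


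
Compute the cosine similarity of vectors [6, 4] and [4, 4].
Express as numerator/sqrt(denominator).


dot = 40. |a|^2 = 52, |b|^2 = 32. cos = 40/sqrt(1664).

40/sqrt(1664)


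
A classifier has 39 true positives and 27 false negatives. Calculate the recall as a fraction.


Recall = TP / (TP + FN) = 39 / 66 = 13/22.

13/22


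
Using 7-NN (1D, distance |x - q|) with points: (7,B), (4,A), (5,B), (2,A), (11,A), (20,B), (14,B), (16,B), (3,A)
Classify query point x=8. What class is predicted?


Distances: |7-8|=1, |4-8|=4, |5-8|=3, |2-8|=6, |11-8|=3, |20-8|=12, |14-8|=6, |16-8|=8, |3-8|=5. 7 nearest: (7,B), (11,A), (5,B), (4,A), (3,A), (2,A), (14,B). Counts: {'B': 3, 'A': 4}. Majority class: A.

A


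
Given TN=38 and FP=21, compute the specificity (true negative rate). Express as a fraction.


Specificity = TN / (TN + FP) = 38 / 59 = 38/59.

38/59


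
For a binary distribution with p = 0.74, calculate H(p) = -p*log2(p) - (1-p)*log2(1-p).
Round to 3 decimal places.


H = -0.74*log2(0.74) - 0.26*log2(0.26) = 0.827.

0.827


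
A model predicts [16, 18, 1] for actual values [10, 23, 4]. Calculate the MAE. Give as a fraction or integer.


MAE = (1/3) * (|10-16|=6 + |23-18|=5 + |4-1|=3). Sum = 14. MAE = 14/3.

14/3


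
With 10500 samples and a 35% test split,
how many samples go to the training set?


Test set = 10500 * 35% = 3675. Training set = 10500 - 3675 = 6825.

6825


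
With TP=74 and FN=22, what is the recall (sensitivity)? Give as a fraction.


Recall = TP / (TP + FN) = 74 / 96 = 37/48.

37/48


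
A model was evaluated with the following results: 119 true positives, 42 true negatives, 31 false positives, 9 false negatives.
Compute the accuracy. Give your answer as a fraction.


Accuracy = (TP + TN) / (TP + TN + FP + FN) = (119 + 42) / 201 = 161/201.

161/201


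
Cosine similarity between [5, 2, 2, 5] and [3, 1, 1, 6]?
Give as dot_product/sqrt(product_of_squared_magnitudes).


dot = 49. |a|^2 = 58, |b|^2 = 47. cos = 49/sqrt(2726).

49/sqrt(2726)


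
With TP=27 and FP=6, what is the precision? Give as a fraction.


Precision = TP / (TP + FP) = 27 / 33 = 9/11.

9/11


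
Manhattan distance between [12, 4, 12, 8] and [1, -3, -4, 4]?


d = sum of absolute differences: |12-1|=11 + |4--3|=7 + |12--4|=16 + |8-4|=4 = 38.

38


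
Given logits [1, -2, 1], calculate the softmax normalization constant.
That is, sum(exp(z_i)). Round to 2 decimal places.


Denom = e^1=2.7183 + e^-2=0.1353 + e^1=2.7183. Sum = 5.5719, which rounds to 5.57.

5.57


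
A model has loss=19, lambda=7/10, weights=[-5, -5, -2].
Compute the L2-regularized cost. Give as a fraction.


L2 sq norm = sum(w^2) = 54. J = 19 + 7/10 * 54 = 284/5.

284/5


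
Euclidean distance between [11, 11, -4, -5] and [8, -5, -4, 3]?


d = sqrt(sum of squared differences). (11-8)^2=9, (11--5)^2=256, (-4--4)^2=0, (-5-3)^2=64. Sum = 329.

sqrt(329)


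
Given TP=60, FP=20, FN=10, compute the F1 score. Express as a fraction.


Precision = 60/80 = 3/4. Recall = 60/70 = 6/7. F1 = 2*P*R/(P+R) = 4/5.

4/5


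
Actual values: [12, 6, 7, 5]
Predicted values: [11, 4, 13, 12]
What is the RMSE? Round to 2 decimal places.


MSE = 22.5000. RMSE = sqrt(22.5000) = 4.74.

4.74


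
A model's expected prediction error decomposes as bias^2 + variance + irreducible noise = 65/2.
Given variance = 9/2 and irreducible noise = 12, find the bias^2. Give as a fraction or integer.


Total error = bias^2 + variance + irreducible noise. So bias^2 = 65/2 - 9/2 - 12 = 16.

16


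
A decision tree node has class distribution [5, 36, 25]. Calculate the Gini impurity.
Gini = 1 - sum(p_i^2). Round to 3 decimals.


Total = 66. Proportions: 5/66, 36/66, 25/66. sum(p_i^2) = 0.4467. Gini = 1 - 0.4467 = 0.5533, which rounds to 0.553.

0.553


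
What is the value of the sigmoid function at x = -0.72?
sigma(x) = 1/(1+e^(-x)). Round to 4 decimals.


sigma(-0.72) = 1/(1+e^(0.72)) = 1/(1+2.054433) = 1/3.054433 = 0.3274.

0.3274
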